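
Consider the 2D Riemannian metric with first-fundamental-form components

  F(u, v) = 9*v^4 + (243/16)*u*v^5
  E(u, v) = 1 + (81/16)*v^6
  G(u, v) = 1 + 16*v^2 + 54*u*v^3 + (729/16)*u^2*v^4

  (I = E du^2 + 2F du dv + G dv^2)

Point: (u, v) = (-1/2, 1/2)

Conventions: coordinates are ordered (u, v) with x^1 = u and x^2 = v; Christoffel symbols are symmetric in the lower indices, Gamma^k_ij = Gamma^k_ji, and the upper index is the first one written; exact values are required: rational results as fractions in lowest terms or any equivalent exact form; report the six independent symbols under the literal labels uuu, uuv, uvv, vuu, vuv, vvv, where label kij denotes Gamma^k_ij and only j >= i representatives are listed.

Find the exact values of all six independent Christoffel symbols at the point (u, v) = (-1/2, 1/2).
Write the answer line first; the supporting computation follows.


Answer: Gamma_uuu = 0, Gamma_uuv = 243/1237, Gamma_uvv = 90/1237, Gamma_vuu = 0, Gamma_vuv = 999/1237, Gamma_vvv = 370/1237

E = 1105/1024, F = 333/1024, G = 2393/1024 at the point
E_u = 0, E_v = 243/256, F_u = 243/512, F_v = 1089/512, G_u = 999/256, G_v = 185/128
EG - F^2 = 1237/512;  g^inv = (512/1237) * [[2393/1024, -333/1024], [-333/1024, 1105/1024]]
first-kind symbols [ij,l] = (1/2)(d_i g_jl + d_j g_il - d_l g_ij): [uu,u] = E_u/2 = 0, [uu,v] = F_u - E_v/2 = 0, [uv,u] = E_v/2 = 243/512, [uv,v] = G_u/2 = 999/512, [vv,u] = F_v - G_u/2 = 45/256, [vv,v] = G_v/2 = 185/256
Gamma^u_ij = (G*[ij,u] - F*[ij,v])/(EG - F^2), Gamma^v_ij = (E*[ij,v] - F*[ij,u])/(EG - F^2)


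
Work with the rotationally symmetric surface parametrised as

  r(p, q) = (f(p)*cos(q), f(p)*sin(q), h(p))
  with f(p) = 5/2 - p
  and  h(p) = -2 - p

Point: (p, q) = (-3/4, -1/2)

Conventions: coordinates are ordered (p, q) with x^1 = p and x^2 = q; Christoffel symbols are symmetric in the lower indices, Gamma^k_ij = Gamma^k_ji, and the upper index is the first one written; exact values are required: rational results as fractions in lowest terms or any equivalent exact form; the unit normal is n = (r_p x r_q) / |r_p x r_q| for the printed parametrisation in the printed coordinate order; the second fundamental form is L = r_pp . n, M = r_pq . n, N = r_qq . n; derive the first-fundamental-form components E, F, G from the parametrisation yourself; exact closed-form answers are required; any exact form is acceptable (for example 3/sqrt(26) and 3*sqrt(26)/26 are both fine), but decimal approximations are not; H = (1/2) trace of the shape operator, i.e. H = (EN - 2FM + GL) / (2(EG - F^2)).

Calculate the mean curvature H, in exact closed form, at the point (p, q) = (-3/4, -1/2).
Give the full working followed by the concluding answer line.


f = 13/4, f' = -1, f'' = 0, h' = -1, h'' = 0
E = 2, F = 0, G = 169/16; answer radicand W^2 = 2
unnormalised second-form numerators: l = 0, m = 0, n = -13/4; L = l/sqrt(2), and similarly M = m/sqrt(W^2), N = n/sqrt(W^2)
H = (E*n - 2*F*m + G*l) / (2*(EG - F^2)*sqrt(W^2)); E*n - 2*F*m + G*l = -13/2, EG - F^2 = 169/8, so H = (-2/13)/sqrt(2)

Answer: H = -sqrt(2)/13


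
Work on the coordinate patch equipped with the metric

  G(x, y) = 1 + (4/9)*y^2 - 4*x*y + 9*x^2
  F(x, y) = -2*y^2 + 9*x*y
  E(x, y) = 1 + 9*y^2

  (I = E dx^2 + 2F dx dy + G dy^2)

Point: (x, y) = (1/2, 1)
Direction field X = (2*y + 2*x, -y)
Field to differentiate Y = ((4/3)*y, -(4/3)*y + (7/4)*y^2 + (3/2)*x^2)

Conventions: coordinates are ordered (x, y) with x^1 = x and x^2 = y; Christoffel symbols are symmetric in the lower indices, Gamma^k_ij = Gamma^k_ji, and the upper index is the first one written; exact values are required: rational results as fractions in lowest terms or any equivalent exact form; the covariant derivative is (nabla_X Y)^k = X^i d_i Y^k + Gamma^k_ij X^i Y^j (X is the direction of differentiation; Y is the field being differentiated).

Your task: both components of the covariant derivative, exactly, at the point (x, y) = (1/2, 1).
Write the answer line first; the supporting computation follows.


Answer: (nabla_X Y)^x = -713/2310, (nabla_X Y)^y = 2419/924

E = 10, F = 5/2, G = 61/36 at the point
E_x = 0, E_y = 18, F_x = 9, F_y = 1/2, G_x = 5, G_y = -10/9
EG - F^2 = 385/36;  g^inv = (36/385) * [[61/36, -5/2], [-5/2, 10]]
first-kind symbols [ij,l] = (1/2)(d_i g_jl + d_j g_il - d_l g_ij): [xx,x] = E_x/2 = 0, [xx,y] = F_x - E_y/2 = 0, [xy,x] = E_y/2 = 9, [xy,y] = G_x/2 = 5/2, [yy,x] = F_y - G_x/2 = -2, [yy,y] = G_y/2 = -5/9
Gamma^x_ij = (G*[ij,x] - F*[ij,y])/(EG - F^2), Gamma^y_ij = (E*[ij,y] - F*[ij,x])/(EG - F^2)
Gamma_xxx = 0, Gamma_xxy = 324/385, Gamma_xyy = -72/385, Gamma_yxx = 0, Gamma_yxy = 18/77, Gamma_yyy = -4/77
X = (3, -1), Y = (4/3, 19/24) at the point


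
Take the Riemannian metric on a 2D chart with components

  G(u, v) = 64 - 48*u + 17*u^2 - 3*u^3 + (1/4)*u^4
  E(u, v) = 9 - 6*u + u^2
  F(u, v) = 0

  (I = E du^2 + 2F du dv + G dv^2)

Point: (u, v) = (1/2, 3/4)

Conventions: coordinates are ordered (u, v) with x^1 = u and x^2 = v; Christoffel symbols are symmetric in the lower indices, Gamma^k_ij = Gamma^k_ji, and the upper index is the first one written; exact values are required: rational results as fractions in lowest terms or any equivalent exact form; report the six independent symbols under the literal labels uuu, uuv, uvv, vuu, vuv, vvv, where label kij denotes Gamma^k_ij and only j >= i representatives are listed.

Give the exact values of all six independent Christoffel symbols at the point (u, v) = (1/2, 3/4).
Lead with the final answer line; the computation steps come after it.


Answer: Gamma_uuu = -2/5, Gamma_uuv = 0, Gamma_uvv = 53/20, Gamma_vuu = 0, Gamma_vuv = -20/53, Gamma_vvv = 0

E = 25/4, F = 0, G = 2809/64 at the point
E_u = -5, E_v = 0, F_u = 0, F_v = 0, G_u = -265/8, G_v = 0
EG - F^2 = 70225/256;  g^inv = (256/70225) * [[2809/64, 0], [0, 25/4]]
first-kind symbols [ij,l] = (1/2)(d_i g_jl + d_j g_il - d_l g_ij): [uu,u] = E_u/2 = -5/2, [uu,v] = F_u - E_v/2 = 0, [uv,u] = E_v/2 = 0, [uv,v] = G_u/2 = -265/16, [vv,u] = F_v - G_u/2 = 265/16, [vv,v] = G_v/2 = 0
Gamma^u_ij = (G*[ij,u] - F*[ij,v])/(EG - F^2), Gamma^v_ij = (E*[ij,v] - F*[ij,u])/(EG - F^2)


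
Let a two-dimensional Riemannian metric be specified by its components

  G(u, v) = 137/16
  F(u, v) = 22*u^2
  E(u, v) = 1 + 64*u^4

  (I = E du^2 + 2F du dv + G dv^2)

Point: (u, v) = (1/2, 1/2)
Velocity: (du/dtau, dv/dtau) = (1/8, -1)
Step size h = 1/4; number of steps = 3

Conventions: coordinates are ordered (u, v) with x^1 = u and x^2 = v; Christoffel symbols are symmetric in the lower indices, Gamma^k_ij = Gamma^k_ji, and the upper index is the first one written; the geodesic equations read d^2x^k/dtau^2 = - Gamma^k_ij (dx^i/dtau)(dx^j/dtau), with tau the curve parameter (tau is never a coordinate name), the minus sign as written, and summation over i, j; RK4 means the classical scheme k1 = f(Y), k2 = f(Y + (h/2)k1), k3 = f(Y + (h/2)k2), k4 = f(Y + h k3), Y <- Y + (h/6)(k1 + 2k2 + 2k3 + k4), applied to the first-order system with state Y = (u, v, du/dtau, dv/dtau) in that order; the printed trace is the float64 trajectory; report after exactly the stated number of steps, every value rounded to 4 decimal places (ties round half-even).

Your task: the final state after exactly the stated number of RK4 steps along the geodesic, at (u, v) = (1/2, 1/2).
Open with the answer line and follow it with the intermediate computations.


Answer: u = 0.5881, v = -0.2569, du/dtau = 0.1100, dv/dtau = -1.0175

f(Y) = (du/dtau, dv/dtau, -Gamma^u_ij Y'^i Y'^j, -Gamma^v_ij Y'^i Y'^j) with the Gammas evaluated at the stage position; h = 0.250000; intermediate values shown to 6 dp
step 0: u = 0.5000, v = 0.5000, du/dtau = 0.1250, dv/dtau = -1.0000
step 1:
  k1: at (u, v) = (0.500000, 0.500000), (du/dtau, dv/dtau) = (0.125000, -1.000000); Gamma_uuu = 1.273632, Gamma_uuv = 0.000000, Gamma_uvv = 0.000000, Gamma_vuu = 1.751244, Gamma_vuv = 0.000000, Gamma_vvv = 0.000000; k1 = (0.125000, -1.000000, -0.019900, -0.027363)
  k2: at (u, v) = (0.515625, 0.375000), (du/dtau, dv/dtau) = (0.122512, -1.003420); Gamma_uuu = 1.340882, Gamma_uuv = 0.000000, Gamma_uvv = 0.000000, Gamma_vuu = 1.733666, Gamma_vuv = 0.000000, Gamma_vvv = 0.000000; k2 = (0.122512, -1.003420, -0.020126, -0.026021)
  k3: at (u, v) = (0.515314, 0.374572), (du/dtau, dv/dtau) = (0.122484, -1.003253); Gamma_uuu = 1.339574, Gamma_uuv = 0.000000, Gamma_uvv = 0.000000, Gamma_vuu = 1.734065, Gamma_vuv = 0.000000, Gamma_vvv = 0.000000; k3 = (0.122484, -1.003253, -0.020097, -0.026015)
  k4: at (u, v) = (0.530621, 0.249187), (du/dtau, dv/dtau) = (0.119976, -1.006504); Gamma_uuu = 1.402402, Gamma_uuv = 0.000000, Gamma_uvv = 0.000000, Gamma_vuu = 1.712168, Gamma_vuv = 0.000000, Gamma_vvv = 0.000000; k4 = (0.119976, -1.006504, -0.020186, -0.024645)
  Y <- Y + (h/6)(k1 + 2k2 + 2k3 + k4): u = 0.5306, v = 0.2492, du/dtau = 0.1200, dv/dtau = -1.0065
step 2:
  k1: at (u, v) = (0.530624, 0.249173), (du/dtau, dv/dtau) = (0.119978, -1.006503); Gamma_uuu = 1.402413, Gamma_uuv = 0.000000, Gamma_uvv = 0.000000, Gamma_vuu = 1.712164, Gamma_vuv = 0.000000, Gamma_vvv = 0.000000; k1 = (0.119978, -1.006503, -0.020187, -0.024646)
  k2: at (u, v) = (0.545621, 0.123360), (du/dtau, dv/dtau) = (0.117454, -1.009584); Gamma_uuu = 1.460622, Gamma_uuv = 0.000000, Gamma_uvv = 0.000000, Gamma_vuu = 1.686547, Gamma_vuv = 0.000000, Gamma_vvv = 0.000000; k2 = (0.117454, -1.009584, -0.020150, -0.023267)
  k3: at (u, v) = (0.545306, 0.122975), (du/dtau, dv/dtau) = (0.117459, -1.009412); Gamma_uuu = 1.459433, Gamma_uuv = 0.000000, Gamma_uvv = 0.000000, Gamma_vuu = 1.687125, Gamma_vuv = 0.000000, Gamma_vvv = 0.000000; k3 = (0.117459, -1.009412, -0.020135, -0.023277)
  k4: at (u, v) = (0.559988, -0.003180), (du/dtau, dv/dtau) = (0.114944, -1.012323); Gamma_uuu = 1.513016, Gamma_uuv = 0.000000, Gamma_uvv = 0.000000, Gamma_vuu = 1.658548, Gamma_vuv = 0.000000, Gamma_vvv = 0.000000; k4 = (0.114944, -1.012323, -0.019990, -0.021913)
  Y <- Y + (h/6)(k1 + 2k2 + 2k3 + k4): u = 0.5600, v = -0.0032, du/dtau = 0.1149, dv/dtau = -1.0123
step 3:
  k1: at (u, v) = (0.559988, -0.003194), (du/dtau, dv/dtau) = (0.114947, -1.012322); Gamma_uuu = 1.513016, Gamma_uuv = 0.000000, Gamma_uvv = 0.000000, Gamma_vuu = 1.658549, Gamma_vuv = 0.000000, Gamma_vvv = 0.000000; k1 = (0.114947, -1.012322, -0.019991, -0.021914)
  k2: at (u, v) = (0.574357, -0.129735), (du/dtau, dv/dtau) = (0.112448, -1.015061); Gamma_uuu = 1.561924, Gamma_uuv = 0.000000, Gamma_uvv = 0.000000, Gamma_vuu = 1.627569, Gamma_vuv = 0.000000, Gamma_vvv = 0.000000; k2 = (0.112448, -1.015061, -0.019750, -0.020580)
  k3: at (u, v) = (0.574044, -0.130077), (du/dtau, dv/dtau) = (0.112478, -1.014894); Gamma_uuu = 1.560899, Gamma_uuv = 0.000000, Gamma_uvv = 0.000000, Gamma_vuu = 1.628271, Gamma_vuv = 0.000000, Gamma_vvv = 0.000000; k3 = (0.112478, -1.014894, -0.019747, -0.020600)
  k4: at (u, v) = (0.588108, -0.256918), (du/dtau, dv/dtau) = (0.110010, -1.017472); Gamma_uuu = 1.605341, Gamma_uuv = 0.000000, Gamma_uvv = 0.000000, Gamma_vuu = 1.595498, Gamma_vuv = 0.000000, Gamma_vvv = 0.000000; k4 = (0.110010, -1.017472, -0.019428, -0.019309)
  Y <- Y + (h/6)(k1 + 2k2 + 2k3 + k4): u = 0.5881, v = -0.2569, du/dtau = 0.1100, dv/dtau = -1.0175


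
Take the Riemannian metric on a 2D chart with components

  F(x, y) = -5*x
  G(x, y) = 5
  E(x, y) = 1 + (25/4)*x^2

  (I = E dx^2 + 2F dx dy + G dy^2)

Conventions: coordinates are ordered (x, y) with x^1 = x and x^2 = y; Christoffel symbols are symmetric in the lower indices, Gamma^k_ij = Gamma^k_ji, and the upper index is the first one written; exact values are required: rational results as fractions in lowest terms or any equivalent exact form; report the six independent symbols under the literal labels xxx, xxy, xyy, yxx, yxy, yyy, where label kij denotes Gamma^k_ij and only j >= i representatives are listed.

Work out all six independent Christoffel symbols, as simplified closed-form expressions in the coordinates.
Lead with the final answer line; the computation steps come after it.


Answer: Gamma_xxx = 5*x/(5*x^2 + 4), Gamma_xxy = 0, Gamma_xyy = 0, Gamma_yxx = -4/(5*x^2 + 4), Gamma_yxy = 0, Gamma_yyy = 0

E = 1 + (25/4)*x^2; F = -5*x; G = 5
Gamma^k_ij = (1/2) g^{kl} (d_i g_jl + d_j g_il - d_l g_ij), with g^inv = (1/(EG-F^2)) [[G, -F], [-F, E]]
first partials: E_x = (25/2)*x, E_y = 0, F_x = -5, F_y = 0, G_x = 0, G_y = 0
D = EG - F^2 = 5 + (25/4)*x^2
expanded: Gamma^x_xx = (G E_x - 2F F_x + F E_y)/(2D), Gamma^x_xy = (G E_y - F G_x)/(2D), Gamma^x_yy = (2G F_y - G G_x - F G_y)/(2D), Gamma^y_xx = (2E F_x - E E_y - F E_x)/(2D), Gamma^y_xy = (E G_x - F E_y)/(2D), Gamma^y_yy = (E G_y - 2F F_y + F G_x)/(2D); substitute and cancel common factors


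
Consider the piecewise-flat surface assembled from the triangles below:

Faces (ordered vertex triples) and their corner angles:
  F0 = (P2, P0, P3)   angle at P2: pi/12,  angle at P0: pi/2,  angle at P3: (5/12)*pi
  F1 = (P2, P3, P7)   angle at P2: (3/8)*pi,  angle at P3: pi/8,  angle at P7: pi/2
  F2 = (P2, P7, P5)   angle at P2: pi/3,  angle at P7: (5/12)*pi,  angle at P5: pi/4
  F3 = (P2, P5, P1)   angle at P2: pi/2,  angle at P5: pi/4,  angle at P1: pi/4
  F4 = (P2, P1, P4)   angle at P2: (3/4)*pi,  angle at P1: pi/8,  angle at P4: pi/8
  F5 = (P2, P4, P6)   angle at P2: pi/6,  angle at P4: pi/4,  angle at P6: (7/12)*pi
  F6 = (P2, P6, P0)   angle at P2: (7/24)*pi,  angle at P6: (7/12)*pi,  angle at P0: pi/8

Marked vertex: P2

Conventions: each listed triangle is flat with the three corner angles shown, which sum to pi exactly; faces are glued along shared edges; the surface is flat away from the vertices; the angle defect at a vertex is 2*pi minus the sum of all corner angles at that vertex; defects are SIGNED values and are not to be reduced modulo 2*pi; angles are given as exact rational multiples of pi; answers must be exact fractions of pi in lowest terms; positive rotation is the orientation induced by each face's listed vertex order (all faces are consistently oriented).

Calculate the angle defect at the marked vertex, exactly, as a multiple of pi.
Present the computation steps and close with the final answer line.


Sum of corner angles at P2: (5/2)*pi
defect = 2*pi - (5/2)*pi

Answer: defect(P2) = -pi/2


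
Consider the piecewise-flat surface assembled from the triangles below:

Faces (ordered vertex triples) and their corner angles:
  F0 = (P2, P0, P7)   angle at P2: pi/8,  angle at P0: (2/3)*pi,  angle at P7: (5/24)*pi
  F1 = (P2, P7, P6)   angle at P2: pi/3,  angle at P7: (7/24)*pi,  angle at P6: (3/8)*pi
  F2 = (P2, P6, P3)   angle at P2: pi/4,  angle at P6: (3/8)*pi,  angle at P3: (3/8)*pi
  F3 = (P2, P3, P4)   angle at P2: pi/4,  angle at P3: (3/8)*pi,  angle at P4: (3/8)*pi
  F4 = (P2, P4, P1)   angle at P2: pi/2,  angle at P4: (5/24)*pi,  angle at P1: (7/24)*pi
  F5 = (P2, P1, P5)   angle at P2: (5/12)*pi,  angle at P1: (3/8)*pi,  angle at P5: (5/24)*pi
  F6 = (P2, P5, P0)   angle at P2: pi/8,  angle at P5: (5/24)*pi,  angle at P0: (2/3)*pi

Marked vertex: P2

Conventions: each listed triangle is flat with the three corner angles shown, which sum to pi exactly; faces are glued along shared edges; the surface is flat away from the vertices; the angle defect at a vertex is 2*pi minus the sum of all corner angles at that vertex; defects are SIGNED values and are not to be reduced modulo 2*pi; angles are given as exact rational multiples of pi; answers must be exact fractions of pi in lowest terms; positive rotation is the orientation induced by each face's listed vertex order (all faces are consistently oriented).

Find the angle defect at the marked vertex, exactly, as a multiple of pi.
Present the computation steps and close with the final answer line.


Sum of corner angles at P2: 2*pi
defect = 2*pi - 2*pi

Answer: defect(P2) = 0


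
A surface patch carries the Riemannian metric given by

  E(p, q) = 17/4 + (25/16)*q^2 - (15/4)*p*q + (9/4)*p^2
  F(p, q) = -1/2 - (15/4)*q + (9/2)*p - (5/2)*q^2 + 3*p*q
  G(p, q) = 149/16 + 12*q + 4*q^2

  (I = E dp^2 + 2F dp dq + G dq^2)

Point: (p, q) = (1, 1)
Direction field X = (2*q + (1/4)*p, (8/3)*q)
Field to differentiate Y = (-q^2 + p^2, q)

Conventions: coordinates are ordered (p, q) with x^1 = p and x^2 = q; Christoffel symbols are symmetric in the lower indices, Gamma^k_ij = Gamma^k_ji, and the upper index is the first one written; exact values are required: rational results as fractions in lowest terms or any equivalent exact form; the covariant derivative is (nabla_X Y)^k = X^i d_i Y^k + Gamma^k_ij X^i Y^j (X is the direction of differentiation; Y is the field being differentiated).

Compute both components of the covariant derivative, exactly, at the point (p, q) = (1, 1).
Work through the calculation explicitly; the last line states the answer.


E = 69/16, F = 3/4, G = 405/16 at the point
E_p = 3/4, E_q = -5/8, F_p = 15/2, F_q = -23/4, G_p = 0, G_q = 20
EG - F^2 = 27801/256;  g^inv = (256/27801) * [[405/16, -3/4], [-3/4, 69/16]]
first-kind symbols [ij,l] = (1/2)(d_i g_jl + d_j g_il - d_l g_ij): [pp,p] = E_p/2 = 3/8, [pp,q] = F_p - E_q/2 = 125/16, [pq,p] = E_q/2 = -5/16, [pq,q] = G_p/2 = 0, [qq,p] = F_q - G_p/2 = -23/4, [qq,q] = G_q/2 = 10
Gamma^p_ij = (G*[ij,p] - F*[ij,q])/(EG - F^2), Gamma^q_ij = (E*[ij,q] - F*[ij,p])/(EG - F^2)
Gamma_ppp = 310/9267, Gamma_ppq = -225/3089, Gamma_pqq = -13060/9267, Gamma_qpp = 2851/9267, Gamma_qpq = 20/9267, Gamma_qqq = 4048/9267
X = (9/4, 8/3), Y = (0, 1) at the point

Answer: (nabla_X Y)^p = -528815/111204, (nabla_X Y)^q = 106655/27801


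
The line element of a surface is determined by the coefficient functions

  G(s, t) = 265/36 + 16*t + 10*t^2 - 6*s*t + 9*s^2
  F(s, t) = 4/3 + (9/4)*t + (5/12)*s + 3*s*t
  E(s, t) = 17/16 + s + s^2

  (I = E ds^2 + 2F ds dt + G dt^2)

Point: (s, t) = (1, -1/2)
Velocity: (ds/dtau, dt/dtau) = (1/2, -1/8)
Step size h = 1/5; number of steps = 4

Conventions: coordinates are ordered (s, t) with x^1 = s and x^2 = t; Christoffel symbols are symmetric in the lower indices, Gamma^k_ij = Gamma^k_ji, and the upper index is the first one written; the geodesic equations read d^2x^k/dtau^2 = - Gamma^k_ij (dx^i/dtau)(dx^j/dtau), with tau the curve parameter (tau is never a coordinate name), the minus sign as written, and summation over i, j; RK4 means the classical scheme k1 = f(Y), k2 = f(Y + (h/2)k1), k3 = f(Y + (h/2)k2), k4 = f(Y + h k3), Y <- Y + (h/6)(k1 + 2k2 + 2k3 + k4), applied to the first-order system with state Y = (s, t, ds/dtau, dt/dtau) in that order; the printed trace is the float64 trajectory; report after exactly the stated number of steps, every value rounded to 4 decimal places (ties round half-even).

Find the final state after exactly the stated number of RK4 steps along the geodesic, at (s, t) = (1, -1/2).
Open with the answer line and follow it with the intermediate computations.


Answer: s = 1.3794, t = -0.5738, ds/dtau = 0.4490, dt/dtau = -0.0681

f(Y) = (ds/dtau, dt/dtau, -Gamma^s_ij Y'^i Y'^j, -Gamma^t_ij Y'^i Y'^j) with the Gammas evaluated at the stage position; h = 0.200000; intermediate values shown to 6 dp
step 0: s = 1.0000, t = -0.5000, ds/dtau = 0.5000, dt/dtau = -0.1250
step 1:
  k1: at (s, t) = (1.000000, -0.500000), (ds/dtau, dt/dtau) = (0.500000, -0.125000); Gamma_sss = 0.476052, Gamma_sst = 0.220408, Gamma_stt = -1.745773, Gamma_tss = -0.048105, Gamma_tst = 0.771429, Gamma_ttt = -0.110204; k1 = (0.500000, -0.125000, -0.064184, 0.110177)
  k2: at (s, t) = (1.050000, -0.512500), (ds/dtau, dt/dtau) = (0.493582, -0.113982); Gamma_sss = 0.468547, Gamma_sst = 0.232823, Gamma_stt = -1.780478, Gamma_tss = -0.043768, Gamma_tst = 0.751028, Gamma_ttt = -0.137195; k2 = (0.493582, -0.113982, -0.064820, 0.096950)
  k3: at (s, t) = (1.049358, -0.511398), (ds/dtau, dt/dtau) = (0.493518, -0.115305); Gamma_sss = 0.468722, Gamma_sst = 0.231387, Gamma_stt = -1.778559, Gamma_tss = -0.043787, Gamma_tst = 0.750959, Gamma_ttt = -0.135540; k3 = (0.493518, -0.115305, -0.064181, 0.097934)
  k4: at (s, t) = (1.098704, -0.523061), (ds/dtau, dt/dtau) = (0.487164, -0.105413); Gamma_sss = 0.461471, Gamma_sst = 0.240838, Gamma_stt = -1.806997, Gamma_tss = -0.039922, Gamma_tst = 0.730948, Gamma_ttt = -0.157861; k4 = (0.487164, -0.105413, -0.064705, 0.086302)
  Y <- Y + (h/6)(k1 + 2k2 + 2k3 + k4): s = 1.0987, t = -0.5230, ds/dtau = 0.4871, dt/dtau = -0.1055
step 2:
  k1: at (s, t) = (1.098712, -0.522966), (ds/dtau, dt/dtau) = (0.487104, -0.105458); Gamma_sss = 0.461477, Gamma_sst = 0.240713, Gamma_stt = -1.806847, Gamma_tss = -0.039918, Gamma_tst = 0.730914, Gamma_ttt = -0.157734; k1 = (0.487104, -0.105458, -0.064669, 0.086319)
  k2: at (s, t) = (1.147422, -0.533512), (ds/dtau, dt/dtau) = (0.480637, -0.096827); Gamma_sss = 0.454484, Gamma_sst = 0.247190, Gamma_stt = -1.829077, Gamma_tss = -0.036462, Gamma_tst = 0.711332, Gamma_ttt = -0.175582; k2 = (0.480637, -0.096827, -0.064835, 0.076278)
  k3: at (s, t) = (1.146776, -0.532649), (ds/dtau, dt/dtau) = (0.480620, -0.097831); Gamma_sss = 0.454626, Gamma_sst = 0.246212, Gamma_stt = -1.827666, Gamma_tss = -0.036487, Gamma_tst = 0.711385, Gamma_ttt = -0.174433; k3 = (0.480620, -0.097831, -0.064371, 0.076996)
  k4: at (s, t) = (1.194836, -0.542532), (ds/dtau, dt/dtau) = (0.474229, -0.090059); Gamma_sss = 0.447837, Gamma_sst = 0.250733, Gamma_stt = -1.845025, Gamma_tss = -0.033406, Gamma_tst = 0.692494, Gamma_ttt = -0.189058; k4 = (0.474229, -0.090059, -0.064334, 0.068197)
  Y <- Y + (h/6)(k1 + 2k2 + 2k3 + k4): s = 1.1948, t = -0.5425, ds/dtau = 0.4742, dt/dtau = -0.0901
step 3:
  k1: at (s, t) = (1.194840, -0.542461), (ds/dtau, dt/dtau) = (0.474190, -0.090090); Gamma_sss = 0.447840, Gamma_sst = 0.250647, Gamma_stt = -1.844913, Gamma_tss = -0.033405, Gamma_tst = 0.692474, Gamma_ttt = -0.188971; k1 = (0.474190, -0.090090, -0.064311, 0.068209)
  k2: at (s, t) = (1.242259, -0.551470), (ds/dtau, dt/dtau) = (0.467759, -0.083269); Gamma_sss = 0.441263, Gamma_sst = 0.253211, Gamma_stt = -1.857533, Gamma_tss = -0.030651, Gamma_tst = 0.674257, Gamma_ttt = -0.200517; k2 = (0.467759, -0.083269, -0.063943, 0.060621)
  k3: at (s, t) = (1.241616, -0.550788), (ds/dtau, dt/dtau) = (0.467795, -0.084028); Gamma_sss = 0.441383, Gamma_sst = 0.252548, Gamma_stt = -1.856527, Gamma_tss = -0.030676, Gamma_tst = 0.674372, Gamma_ttt = -0.199720; k3 = (0.467795, -0.084028, -0.063626, 0.061139)
  k4: at (s, t) = (1.288399, -0.559266), (ds/dtau, dt/dtau) = (0.461464, -0.077862); Gamma_sss = 0.434985, Gamma_sst = 0.253851, Gamma_stt = -1.865479, Gamma_tss = -0.028214, Gamma_tst = 0.656941, Gamma_ttt = -0.209053; k4 = (0.461464, -0.077862, -0.063079, 0.054484)
  Y <- Y + (h/6)(k1 + 2k2 + 2k3 + k4): s = 1.2884, t = -0.5592, ds/dtau = 0.4614, dt/dtau = -0.0779
step 4:
  k1: at (s, t) = (1.288399, -0.559212), (ds/dtau, dt/dtau) = (0.461439, -0.077883); Gamma_sss = 0.434988, Gamma_sst = 0.253793, Gamma_stt = -1.865398, Gamma_tss = -0.028214, Gamma_tst = 0.656930, Gamma_ttt = -0.208993; k1 = (0.461439, -0.077883, -0.063064, 0.054493)
  k2: at (s, t) = (1.334543, -0.567000), (ds/dtau, dt/dtau) = (0.455132, -0.072433); Gamma_sss = 0.428780, Gamma_sst = 0.253832, Gamma_stt = -1.870825, Gamma_tss = -0.026009, Gamma_tst = 0.640250, Gamma_ttt = -0.216213; k2 = (0.455132, -0.072433, -0.062268, 0.048736)
  k3: at (s, t) = (1.333912, -0.566455), (ds/dtau, dt/dtau) = (0.455212, -0.073009); Gamma_sss = 0.428883, Gamma_sst = 0.253382, Gamma_stt = -1.870126, Gamma_tss = -0.026031, Gamma_tst = 0.640391, Gamma_ttt = -0.215657; k3 = (0.455212, -0.073009, -0.062062, 0.049110)
  k4: at (s, t) = (1.379441, -0.573814), (ds/dtau, dt/dtau) = (0.449026, -0.068061); Gamma_sss = 0.422842, Gamma_sst = 0.252626, Gamma_stt = -1.872848, Gamma_tss = -0.024053, Gamma_tst = 0.624491, Gamma_ttt = -0.221358; k4 = (0.449026, -0.068061, -0.061139, 0.044045)
  Y <- Y + (h/6)(k1 + 2k2 + 2k3 + k4): s = 1.3794, t = -0.5738, ds/dtau = 0.4490, dt/dtau = -0.0681


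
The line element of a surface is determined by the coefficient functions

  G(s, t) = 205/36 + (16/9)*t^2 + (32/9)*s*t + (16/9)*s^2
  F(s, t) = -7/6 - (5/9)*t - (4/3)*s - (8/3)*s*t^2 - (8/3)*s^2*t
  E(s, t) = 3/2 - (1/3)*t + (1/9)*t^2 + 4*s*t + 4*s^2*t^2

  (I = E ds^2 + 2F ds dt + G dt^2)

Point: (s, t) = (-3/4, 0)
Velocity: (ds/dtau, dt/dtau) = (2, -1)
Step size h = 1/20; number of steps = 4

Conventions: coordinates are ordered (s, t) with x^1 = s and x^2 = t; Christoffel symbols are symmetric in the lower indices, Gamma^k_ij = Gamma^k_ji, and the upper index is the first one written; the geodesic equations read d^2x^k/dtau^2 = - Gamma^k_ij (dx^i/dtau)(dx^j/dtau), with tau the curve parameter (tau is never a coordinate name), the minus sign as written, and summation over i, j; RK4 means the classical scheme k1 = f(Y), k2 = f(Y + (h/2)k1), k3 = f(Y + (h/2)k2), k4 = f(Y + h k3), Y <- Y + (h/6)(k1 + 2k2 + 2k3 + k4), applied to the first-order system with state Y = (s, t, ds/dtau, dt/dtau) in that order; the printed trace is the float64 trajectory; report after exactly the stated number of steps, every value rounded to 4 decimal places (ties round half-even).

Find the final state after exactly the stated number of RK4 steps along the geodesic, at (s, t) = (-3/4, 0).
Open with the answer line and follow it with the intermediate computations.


Answer: s = -0.4071, t = -0.2118, ds/dtau = 1.5234, dt/dtau = -1.0935

f(Y) = (ds/dtau, dt/dtau, -Gamma^s_ij Y'^i Y'^j, -Gamma^t_ij Y'^i Y'^j) with the Gammas evaluated at the stage position; h = 0.050000; intermediate values shown to 6 dp
step 0: s = -0.7500, t = 0.0000, ds/dtau = 2.0000, dt/dtau = -1.0000
step 1:
  k1: at (s, t) = (-0.750000, 0.000000), (ds/dtau, dt/dtau) = (2.000000, -1.000000); Gamma_sss = 0.005548, Gamma_sst = -1.136385, Gamma_stt = -0.505008, Gamma_tss = 0.049931, Gamma_tst = -0.227462, Gamma_ttt = -0.211743; k1 = (2.000000, -1.000000, -4.062722, -0.897827)
  k2: at (s, t) = (-0.700000, -0.025000), (ds/dtau, dt/dtau) = (1.898432, -1.022446); Gamma_sss = -0.029488, Gamma_sst = -1.050878, Gamma_stt = -0.446356, Gamma_tss = 0.027854, Gamma_tst = -0.223860, Gamma_ttt = -0.206933; k2 = (1.898432, -1.022446, -3.506704, -0.753102)
  k3: at (s, t) = (-0.702539, -0.025561), (ds/dtau, dt/dtau) = (1.912332, -1.018828); Gamma_sss = -0.030230, Gamma_sst = -1.052983, Gamma_stt = -0.449250, Gamma_tss = 0.028437, Gamma_tst = -0.223729, Gamma_ttt = -0.207275; k3 = (1.912332, -1.018828, -3.526254, -0.760638)
  k4: at (s, t) = (-0.654383, -0.050941), (ds/dtau, dt/dtau) = (1.823687, -1.038032); Gamma_sss = -0.064970, Gamma_sst = -0.974702, Gamma_stt = -0.400336, Gamma_tss = 0.005641, Gamma_tst = -0.220696, Gamma_ttt = -0.202959; k4 = (1.823687, -1.038032, -3.042864, -0.635644)
  Y <- Y + (h/6)(k1 + 2k2 + 2k3 + k4): s = -0.6546, t = -0.0510, ds/dtau = 1.8236, dt/dtau = -1.0380
step 2:
  k1: at (s, t) = (-0.654623, -0.051005), (ds/dtau, dt/dtau) = (1.823571, -1.038008); Gamma_sss = -0.065044, Gamma_sst = -0.974887, Gamma_stt = -0.400574, Gamma_tss = 0.005697, Gamma_tst = -0.220686, Gamma_ttt = -0.202996; k1 = (1.823571, -1.038008, -3.042791, -0.635690)
  k2: at (s, t) = (-0.609034, -0.076955), (ds/dtau, dt/dtau) = (1.747501, -1.053900); Gamma_sss = -0.100021, Gamma_sst = -0.903745, Gamma_stt = -0.360017, Gamma_tss = -0.017493, Gamma_tst = -0.218021, Gamma_ttt = -0.199195; k2 = (1.747501, -1.053900, -2.623529, -0.528390)
  k3: at (s, t) = (-0.610936, -0.077352), (ds/dtau, dt/dtau) = (1.757983, -1.051218); Gamma_sss = -0.100384, Gamma_sst = -0.905291, Gamma_stt = -0.361658, Gamma_tss = -0.016986, Gamma_tst = -0.217992, Gamma_ttt = -0.199498; k3 = (1.757983, -1.051218, -2.636103, -0.532755)
  k4: at (s, t) = (-0.566724, -0.103566), (ds/dtau, dt/dtau) = (1.691766, -1.064646); Gamma_sss = -0.135378, Gamma_sst = -0.839721, Gamma_stt = -0.326272, Gamma_tss = -0.040650, Gamma_tst = -0.215668, Gamma_ttt = -0.196011; k4 = (1.691766, -1.064646, -2.267614, -0.438378)
  Y <- Y + (h/6)(k1 + 2k2 + 2k3 + k4): s = -0.5669, t = -0.1036, ds/dtau = 1.6917, dt/dtau = -1.0646
step 3:
  k1: at (s, t) = (-0.566904, -0.103612), (ds/dtau, dt/dtau) = (1.691657, -1.064644); Gamma_sss = -0.135415, Gamma_sst = -0.839858, Gamma_stt = -0.326408, Gamma_tss = -0.040602, Gamma_tst = -0.215668, Gamma_ttt = -0.196043; k1 = (1.691657, -1.064644, -2.267699, -0.438442)
  k2: at (s, t) = (-0.524613, -0.130228), (ds/dtau, dt/dtau) = (1.634964, -1.075605); Gamma_sss = -0.170804, Gamma_sst = -0.779741, Gamma_stt = -0.295460, Gamma_tss = -0.064469, Gamma_tst = -0.213575, Gamma_ttt = -0.192909; k2 = (1.634964, -1.075605, -1.944065, -0.355660)
  k3: at (s, t) = (-0.526030, -0.130502), (ds/dtau, dt/dtau) = (1.643055, -1.073536); Gamma_sss = -0.170923, Gamma_sst = -0.780875, Gamma_stt = -0.296413, Gamma_tss = -0.064048, Gamma_tst = -0.213604, Gamma_ttt = -0.193163; k3 = (1.643055, -1.073536, -1.951698, -0.358022)
  k4: at (s, t) = (-0.484751, -0.157289), (ds/dtau, dt/dtau) = (1.594072, -1.082545); Gamma_sss = -0.206659, Gamma_sst = -0.725016, Gamma_stt = -0.268097, Gamma_tss = -0.088212, Gamma_tst = -0.211700, Gamma_ttt = -0.190202; k4 = (1.594072, -1.082545, -1.662938, -0.283593)
  Y <- Y + (h/6)(k1 + 2k2 + 2k3 + k4): s = -0.4849, t = -0.1573, ds/dtau = 1.5940, dt/dtau = -1.0826
step 4:
  k1: at (s, t) = (-0.484889, -0.157324), (ds/dtau, dt/dtau) = (1.593972, -1.082556); Gamma_sss = -0.206673, Gamma_sst = -0.725119, Gamma_stt = -0.268179, Gamma_tss = -0.088172, Gamma_tst = -0.211706, Gamma_ttt = -0.190229; k1 = (1.593972, -1.082556, -1.663089, -0.283665)
  k2: at (s, t) = (-0.445040, -0.184388), (ds/dtau, dt/dtau) = (1.552395, -1.089648); Gamma_sss = -0.243044, Gamma_sst = -0.673418, Gamma_stt = -0.242050, Gamma_tss = -0.112412, Gamma_tst = -0.209932, Gamma_ttt = -0.187476; k2 = (1.552395, -1.089648, -1.405147, -0.216725)
  k3: at (s, t) = (-0.446079, -0.184566), (ds/dtau, dt/dtau) = (1.558844, -1.087974); Gamma_sss = -0.243008, Gamma_sst = -0.674243, Gamma_stt = -0.242614, Gamma_tss = -0.112075, Gamma_tst = -0.209991, Gamma_ttt = -0.187679; k3 = (1.558844, -1.087974, -1.409322, -0.217787)
  k4: at (s, t) = (-0.406947, -0.211723), (ds/dtau, dt/dtau) = (1.523506, -1.093445); Gamma_sss = -0.280086, Gamma_sst = -0.625787, Gamma_stt = -0.217559, Gamma_tss = -0.136487, Gamma_tst = -0.208291, Gamma_ttt = -0.184962; k4 = (1.523506, -1.093445, -1.174744, -0.156030)
  Y <- Y + (h/6)(k1 + 2k2 + 2k3 + k4): s = -0.4071, t = -0.2118, ds/dtau = 1.5234, dt/dtau = -1.0935


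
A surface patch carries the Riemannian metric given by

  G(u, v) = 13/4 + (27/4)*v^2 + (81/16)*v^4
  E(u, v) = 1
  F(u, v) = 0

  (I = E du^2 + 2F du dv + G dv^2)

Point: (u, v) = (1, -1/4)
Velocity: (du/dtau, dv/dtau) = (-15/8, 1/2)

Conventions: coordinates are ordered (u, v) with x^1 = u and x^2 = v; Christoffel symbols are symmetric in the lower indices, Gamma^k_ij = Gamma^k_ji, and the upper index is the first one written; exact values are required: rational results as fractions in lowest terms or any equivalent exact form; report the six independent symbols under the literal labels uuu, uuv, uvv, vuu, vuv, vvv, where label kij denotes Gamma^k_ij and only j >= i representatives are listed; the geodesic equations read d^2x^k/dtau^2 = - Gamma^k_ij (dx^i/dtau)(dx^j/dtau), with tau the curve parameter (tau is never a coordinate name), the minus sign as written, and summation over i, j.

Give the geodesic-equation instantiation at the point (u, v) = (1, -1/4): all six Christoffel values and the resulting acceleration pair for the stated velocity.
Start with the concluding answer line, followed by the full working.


Answer: Gamma_uuu = 0, Gamma_uuv = 0, Gamma_uvv = 0, Gamma_vuu = 0, Gamma_vuv = 0, Gamma_vvv = -7560/15121; accelerations (d^2u/dtau^2, d^2v/dtau^2) = (0, 1890/15121)

E = 1, F = 0, G = 15121/4096 at the point
E_u = 0, E_v = 0, F_u = 0, F_v = 0, G_u = 0, G_v = -945/256
EG - F^2 = 15121/4096;  g^inv = (4096/15121) * [[15121/4096, 0], [0, 1]]
first-kind symbols [ij,l] = (1/2)(d_i g_jl + d_j g_il - d_l g_ij): [uu,u] = E_u/2 = 0, [uu,v] = F_u - E_v/2 = 0, [uv,u] = E_v/2 = 0, [uv,v] = G_u/2 = 0, [vv,u] = F_v - G_u/2 = 0, [vv,v] = G_v/2 = -945/512
Gamma^u_ij = (G*[ij,u] - F*[ij,v])/(EG - F^2), Gamma^v_ij = (E*[ij,v] - F*[ij,u])/(EG - F^2)
Gamma_uuu = 0, Gamma_uuv = 0, Gamma_uvv = 0, Gamma_vuu = 0, Gamma_vuv = 0, Gamma_vvv = -7560/15121
d^2u/dtau^2 = -(Gamma_uuu*(-15/8)^2 + 2*Gamma_uuv*(-15/8)*(1/2) + Gamma_uvv*(1/2)^2) = 0
d^2v/dtau^2 = -(Gamma_vuu*(-15/8)^2 + 2*Gamma_vuv*(-15/8)*(1/2) + Gamma_vvv*(1/2)^2) = 1890/15121


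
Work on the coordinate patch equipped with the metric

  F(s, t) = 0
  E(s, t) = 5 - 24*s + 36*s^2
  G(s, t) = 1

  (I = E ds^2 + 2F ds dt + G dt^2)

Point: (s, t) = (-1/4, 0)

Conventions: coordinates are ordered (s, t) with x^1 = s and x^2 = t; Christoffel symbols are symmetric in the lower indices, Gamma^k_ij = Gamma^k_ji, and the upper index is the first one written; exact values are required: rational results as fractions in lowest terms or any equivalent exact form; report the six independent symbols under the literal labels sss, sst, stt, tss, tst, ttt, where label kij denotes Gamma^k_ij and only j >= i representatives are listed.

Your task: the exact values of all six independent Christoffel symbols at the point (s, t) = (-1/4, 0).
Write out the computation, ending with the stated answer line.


E = 53/4, F = 0, G = 1 at the point
E_s = -42, E_t = 0, F_s = 0, F_t = 0, G_s = 0, G_t = 0
EG - F^2 = 53/4;  g^inv = (4/53) * [[1, 0], [0, 53/4]]
first-kind symbols [ij,l] = (1/2)(d_i g_jl + d_j g_il - d_l g_ij): [ss,s] = E_s/2 = -21, [ss,t] = F_s - E_t/2 = 0, [st,s] = E_t/2 = 0, [st,t] = G_s/2 = 0, [tt,s] = F_t - G_s/2 = 0, [tt,t] = G_t/2 = 0
Gamma^s_ij = (G*[ij,s] - F*[ij,t])/(EG - F^2), Gamma^t_ij = (E*[ij,t] - F*[ij,s])/(EG - F^2)

Answer: Gamma_sss = -84/53, Gamma_sst = 0, Gamma_stt = 0, Gamma_tss = 0, Gamma_tst = 0, Gamma_ttt = 0


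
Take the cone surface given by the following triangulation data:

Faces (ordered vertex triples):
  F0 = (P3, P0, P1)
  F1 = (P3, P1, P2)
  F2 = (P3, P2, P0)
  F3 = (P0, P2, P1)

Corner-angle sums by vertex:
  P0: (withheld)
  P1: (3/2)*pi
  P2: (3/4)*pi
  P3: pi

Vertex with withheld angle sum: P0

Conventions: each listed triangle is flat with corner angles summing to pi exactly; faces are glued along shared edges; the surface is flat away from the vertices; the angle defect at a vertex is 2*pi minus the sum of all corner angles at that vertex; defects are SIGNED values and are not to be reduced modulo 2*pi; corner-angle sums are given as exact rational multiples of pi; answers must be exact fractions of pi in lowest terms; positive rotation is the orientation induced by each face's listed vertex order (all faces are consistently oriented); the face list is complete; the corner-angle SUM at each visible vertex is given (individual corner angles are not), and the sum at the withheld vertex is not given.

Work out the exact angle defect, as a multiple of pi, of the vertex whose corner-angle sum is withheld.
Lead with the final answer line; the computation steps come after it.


Answer: defect(P0) = (5/4)*pi

V = 4, E = 6, F = 4; chi = V - E + F = 2
Gauss-Bonnet: total defect = 2*pi*chi = 4*pi; visible defects sum to (11/4)*pi


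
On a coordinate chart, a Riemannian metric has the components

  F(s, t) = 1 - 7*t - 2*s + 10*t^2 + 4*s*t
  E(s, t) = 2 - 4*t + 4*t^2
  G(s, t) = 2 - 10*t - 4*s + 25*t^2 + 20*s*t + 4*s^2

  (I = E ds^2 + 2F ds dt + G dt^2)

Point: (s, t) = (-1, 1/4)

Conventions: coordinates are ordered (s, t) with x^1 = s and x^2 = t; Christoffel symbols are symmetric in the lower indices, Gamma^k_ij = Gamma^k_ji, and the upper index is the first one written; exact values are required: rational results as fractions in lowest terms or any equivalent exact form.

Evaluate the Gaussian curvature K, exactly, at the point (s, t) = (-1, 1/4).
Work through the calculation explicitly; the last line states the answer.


E = 5/4, F = 7/8, G = 65/16, EG - F^2 = 69/16 at the point
E_s = 0, E_t = -2, F_s = -1, F_t = -6, G_s = -7, G_t = -35/2
E_tt = 8, F_st = 4, G_ss = 8
Evaluate Brioschi's two determinant matrices M1, M2 and divide by (EG - F^2)^2.
M1 = [[-E_tt/2 + F_st - G_ss/2, E_s/2, F_s - E_t/2], [F_t - G_s/2, E, F], [G_t/2, F, G]] = [[-4, 0, 0], [-5/2, 5/4, 7/8], [-35/4, 7/8, 65/16]]; det M1 = -69/4
M2 = [[0, E_t/2, G_s/2], [E_t/2, E, F], [G_s/2, F, G]] = [[0, -1, -7/2], [-1, 5/4, 7/8], [-7/2, 7/8, 65/16]]; det M2 = -53/4
det M1 - det M2 = -4; K = -4 / (69/16)^2 = -1024/4761

Answer: K = -1024/4761


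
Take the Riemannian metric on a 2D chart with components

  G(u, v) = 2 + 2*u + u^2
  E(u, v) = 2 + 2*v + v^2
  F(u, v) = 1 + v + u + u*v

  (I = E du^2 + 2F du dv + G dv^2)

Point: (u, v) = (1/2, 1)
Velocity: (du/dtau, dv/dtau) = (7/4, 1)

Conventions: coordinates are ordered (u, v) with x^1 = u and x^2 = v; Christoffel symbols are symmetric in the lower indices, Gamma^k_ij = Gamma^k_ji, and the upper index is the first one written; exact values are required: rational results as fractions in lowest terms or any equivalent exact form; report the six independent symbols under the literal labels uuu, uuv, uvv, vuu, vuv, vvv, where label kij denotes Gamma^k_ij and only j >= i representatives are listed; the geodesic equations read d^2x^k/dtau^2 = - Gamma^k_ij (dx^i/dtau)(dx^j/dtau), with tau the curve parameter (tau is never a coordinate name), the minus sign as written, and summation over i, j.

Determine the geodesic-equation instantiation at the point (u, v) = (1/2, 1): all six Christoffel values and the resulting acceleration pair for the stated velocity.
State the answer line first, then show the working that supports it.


Answer: Gamma_uuu = 0, Gamma_uuv = 8/29, Gamma_uvv = 0, Gamma_vuu = 0, Gamma_vuv = 6/29, Gamma_vvv = 0; accelerations (d^2u/dtau^2, d^2v/dtau^2) = (-28/29, -21/29)

E = 5, F = 3, G = 13/4 at the point
E_u = 0, E_v = 4, F_u = 2, F_v = 3/2, G_u = 3, G_v = 0
EG - F^2 = 29/4;  g^inv = (4/29) * [[13/4, -3], [-3, 5]]
first-kind symbols [ij,l] = (1/2)(d_i g_jl + d_j g_il - d_l g_ij): [uu,u] = E_u/2 = 0, [uu,v] = F_u - E_v/2 = 0, [uv,u] = E_v/2 = 2, [uv,v] = G_u/2 = 3/2, [vv,u] = F_v - G_u/2 = 0, [vv,v] = G_v/2 = 0
Gamma^u_ij = (G*[ij,u] - F*[ij,v])/(EG - F^2), Gamma^v_ij = (E*[ij,v] - F*[ij,u])/(EG - F^2)
Gamma_uuu = 0, Gamma_uuv = 8/29, Gamma_uvv = 0, Gamma_vuu = 0, Gamma_vuv = 6/29, Gamma_vvv = 0
d^2u/dtau^2 = -(Gamma_uuu*(7/4)^2 + 2*Gamma_uuv*(7/4)*(1) + Gamma_uvv*(1)^2) = -28/29
d^2v/dtau^2 = -(Gamma_vuu*(7/4)^2 + 2*Gamma_vuv*(7/4)*(1) + Gamma_vvv*(1)^2) = -21/29


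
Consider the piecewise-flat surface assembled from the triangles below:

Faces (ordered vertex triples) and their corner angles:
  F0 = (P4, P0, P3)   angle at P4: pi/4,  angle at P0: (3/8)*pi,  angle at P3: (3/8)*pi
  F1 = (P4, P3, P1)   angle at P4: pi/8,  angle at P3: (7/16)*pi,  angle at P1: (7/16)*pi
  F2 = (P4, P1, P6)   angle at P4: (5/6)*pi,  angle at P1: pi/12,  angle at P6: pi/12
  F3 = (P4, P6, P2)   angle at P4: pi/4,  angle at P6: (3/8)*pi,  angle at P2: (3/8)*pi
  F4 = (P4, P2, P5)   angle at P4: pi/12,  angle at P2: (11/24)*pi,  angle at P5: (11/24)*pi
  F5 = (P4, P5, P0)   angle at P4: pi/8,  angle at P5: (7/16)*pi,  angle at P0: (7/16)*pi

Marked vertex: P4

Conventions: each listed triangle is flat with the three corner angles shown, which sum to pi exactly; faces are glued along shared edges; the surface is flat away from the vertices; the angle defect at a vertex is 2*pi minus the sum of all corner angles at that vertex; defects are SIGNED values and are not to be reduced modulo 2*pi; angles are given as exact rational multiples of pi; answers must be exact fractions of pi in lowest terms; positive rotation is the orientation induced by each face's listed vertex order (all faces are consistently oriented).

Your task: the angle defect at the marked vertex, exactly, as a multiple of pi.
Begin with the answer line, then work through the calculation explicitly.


Answer: defect(P4) = pi/3

Sum of corner angles at P4: (5/3)*pi
defect = 2*pi - (5/3)*pi


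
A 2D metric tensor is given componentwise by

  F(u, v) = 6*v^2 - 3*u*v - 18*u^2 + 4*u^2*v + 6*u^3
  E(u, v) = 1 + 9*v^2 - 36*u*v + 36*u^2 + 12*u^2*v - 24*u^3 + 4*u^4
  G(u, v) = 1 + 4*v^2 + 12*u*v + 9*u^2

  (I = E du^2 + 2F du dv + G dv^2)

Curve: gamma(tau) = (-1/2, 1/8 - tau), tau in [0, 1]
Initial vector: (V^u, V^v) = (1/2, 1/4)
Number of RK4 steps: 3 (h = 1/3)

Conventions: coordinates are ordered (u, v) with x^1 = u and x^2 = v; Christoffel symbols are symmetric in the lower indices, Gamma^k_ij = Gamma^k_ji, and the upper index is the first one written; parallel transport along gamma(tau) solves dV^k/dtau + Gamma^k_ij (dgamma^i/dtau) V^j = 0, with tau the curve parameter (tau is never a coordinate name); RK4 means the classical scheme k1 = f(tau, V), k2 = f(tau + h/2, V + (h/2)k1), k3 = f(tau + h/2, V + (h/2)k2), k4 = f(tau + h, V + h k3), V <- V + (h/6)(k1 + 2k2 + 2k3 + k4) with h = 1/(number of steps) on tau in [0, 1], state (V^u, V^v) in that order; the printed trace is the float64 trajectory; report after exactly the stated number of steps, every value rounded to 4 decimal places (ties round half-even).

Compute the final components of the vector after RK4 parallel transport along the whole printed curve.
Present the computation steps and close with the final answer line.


gamma'(tau) = (0, -1); f(tau, V)^k = -Gamma^k_ij(gamma(tau)) gamma'^i(tau) V^j; h = 1/3; intermediate values shown to 6 dp
curve data and Christoffel symbols at the stage parameters:
  tau = 0.000000: gamma = (-0.500000, 0.125000), gamma' = (0.000000, -1.000000); Gamma_uuu = -1.763556, Gamma_uuv = 0.661333, Gamma_uvv = 0.440889, Gamma_vuu = 0.568889, Gamma_vuv = -0.213333, Gamma_vvv = -0.142222
  tau = 0.166667: gamma = (-0.500000, -0.041667), gamma' = (0.000000, -1.000000); Gamma_uuu = -1.812376, Gamma_uuv = 0.679641, Gamma_uvv = 0.453094, Gamma_vuu = 0.850251, Gamma_vuv = -0.318844, Gamma_vvv = -0.212563
  tau = 0.333333: gamma = (-0.500000, -0.208333), gamma' = (0.000000, -1.000000); Gamma_uuu = -1.777539, Gamma_uuv = 0.666577, Gamma_uvv = 0.444385, Gamma_vuu = 1.185026, Gamma_vuv = -0.444385, Gamma_vvv = -0.296257
  tau = 0.500000: gamma = (-0.500000, -0.375000), gamma' = (0.000000, -1.000000); Gamma_uuu = -1.623498, Gamma_uuv = 0.608812, Gamma_uvv = 0.405874, Gamma_vuu = 1.538051, Gamma_vuv = -0.576769, Gamma_vvv = -0.384513
  tau = 0.666667: gamma = (-0.500000, -0.541667), gamma' = (0.000000, -1.000000); Gamma_uuu = -1.340574, Gamma_uuv = 0.502715, Gamma_uvv = 0.335144, Gamma_vuu = 1.847013, Gamma_vuv = -0.692630, Gamma_vvv = -0.461753
  tau = 0.833333: gamma = (-0.500000, -0.708333), gamma' = (0.000000, -1.000000); Gamma_uuu = -0.965118, Gamma_uuv = 0.361919, Gamma_uvv = 0.241280, Gamma_vuu = 2.047220, Gamma_vuv = -0.767708, Gamma_vvv = -0.511805
  tau = 1.000000: gamma = (-0.500000, -0.875000), gamma' = (0.000000, -1.000000); Gamma_uuu = -0.567807, Gamma_uuv = 0.212928, Gamma_uvv = 0.141952, Gamma_vuu = 2.108999, Gamma_vuv = -0.790875, Gamma_vvv = -0.527250
step 0: V^u = 0.5000, V^v = 0.2500
step 1: k1 = (0.440889, -0.142222), k2 = (0.492295, -0.230953), k3 = (0.491417, -0.230542), k4 = (0.519424, -0.346283); V <- V + (h/6)(k1 + 2k2 + 2k3 + k4): V^u = 0.6627, V^v = 0.1716
step 2: k1 = (0.517958, -0.345305), k2 = (0.502270, -0.475835), k3 = (0.491848, -0.465962), k4 = (0.420996, -0.580039); V <- V + (h/6)(k1 + 2k2 + 2k3 + k4): V^u = 0.8253, V^v = 0.0155
step 3: k1 = (0.420083, -0.578781), k2 = (0.304495, -0.645898), k3 = (0.294823, -0.625383), k4 = (0.169262, -0.628689); V <- V + (h/6)(k1 + 2k2 + 2k3 + k4): V^u = 0.9246, V^v = -0.1928

Answer: V^u = 0.9246, V^v = -0.1928
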